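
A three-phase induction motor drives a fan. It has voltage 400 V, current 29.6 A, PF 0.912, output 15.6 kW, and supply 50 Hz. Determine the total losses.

3100 W

P_in = √3·V·I·cosφ = 1.732×400×29.6×0.912 = 18702 W
P_out = 15600 W
Losses = P_in − P_out = 18702 − 15600 = 3102 W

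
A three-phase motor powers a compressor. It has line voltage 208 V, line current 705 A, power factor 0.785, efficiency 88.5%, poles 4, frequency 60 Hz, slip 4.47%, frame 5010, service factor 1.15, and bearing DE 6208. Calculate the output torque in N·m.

P_in = √3·V·I·cosφ = 1.732 × 208 × 705 × 0.785 = 199375 W
P_out = η·P_in = 0.885 × 199375 = 176447 W
n_s = 120×60/4 = 1800 rpm; n = 1800×(1−0.0447) = 1720 rpm
ω = 2π×1720/60 = 180.1 rad/s
τ = P_out/ω = 176447/180.1 = 980 N·m

980 N·m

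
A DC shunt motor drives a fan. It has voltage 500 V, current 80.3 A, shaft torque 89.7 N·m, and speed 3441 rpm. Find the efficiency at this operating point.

ω = 2π × 3441/60 = 360.3 rad/s; P_out = τω = 89.7 × 360.3 = 32319 W
P_in = V·I = 500 × 80.3 = 40150 W
η = P_out / P_in = 32319 / 40150 = 0.805 = 80.5%

80.5 %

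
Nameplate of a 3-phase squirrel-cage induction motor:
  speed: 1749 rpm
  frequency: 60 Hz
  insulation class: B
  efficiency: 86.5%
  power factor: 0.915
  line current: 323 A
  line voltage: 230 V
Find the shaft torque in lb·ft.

P_in = √3·V·I·cosφ = 1.732 × 230 × 323 × 0.915 = 117733 W
P_out = η·P_in = 0.865 × 117733 = 101839 W
n = 1749 rpm
ω = 2π×1749/60 = 183.2 rad/s
τ = P_out/ω = 101839/183.2 = 555.9 N·m
In lb·ft: 555.9/1.356 = 410 lb·ft

410 lb·ft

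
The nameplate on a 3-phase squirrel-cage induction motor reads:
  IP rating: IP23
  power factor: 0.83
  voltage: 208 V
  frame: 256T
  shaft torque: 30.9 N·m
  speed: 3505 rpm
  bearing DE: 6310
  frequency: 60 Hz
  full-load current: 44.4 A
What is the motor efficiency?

85.4 %

ω = 2π × 3505/60 = 367 rad/s; P_out = τω = 30.9 × 367 = 11340 W
P_in = √3·V_L·I_L·cosφ = 1.732 × 208 × 44.4 × 0.83 = 13276 W
η = P_out / P_in = 11340 / 13276 = 0.854 = 85.4%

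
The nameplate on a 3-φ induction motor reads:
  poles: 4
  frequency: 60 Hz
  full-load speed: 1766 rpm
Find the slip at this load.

1.89 %

n_s = 120f/p = 120×60/4 = 1800 rpm
s = (n_s − n)/n_s = (1800 − 1766)/1800 = 0.0189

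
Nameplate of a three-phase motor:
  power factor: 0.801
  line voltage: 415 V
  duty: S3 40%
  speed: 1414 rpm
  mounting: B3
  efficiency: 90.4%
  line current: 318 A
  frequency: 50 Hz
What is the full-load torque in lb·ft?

824 lb·ft

P_in = √3·V·I·cosφ = 1.732 × 415 × 318 × 0.801 = 183086 W
P_out = η·P_in = 0.904 × 183086 = 165510 W
n = 1414 rpm
ω = 2π×1414/60 = 148.1 rad/s
τ = P_out/ω = 165510/148.1 = 1118 N·m
In lb·ft: 1118/1.356 = 824 lb·ft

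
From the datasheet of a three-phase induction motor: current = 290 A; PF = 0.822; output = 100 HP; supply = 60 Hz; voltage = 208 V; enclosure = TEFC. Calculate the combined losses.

P_in = √3·V·I·cosφ = 1.732×208×290×0.822 = 85878 W
P_out = 100×746 = 74600 W
Losses = P_in − P_out = 85878 − 74600 = 11278 W

11.3 kW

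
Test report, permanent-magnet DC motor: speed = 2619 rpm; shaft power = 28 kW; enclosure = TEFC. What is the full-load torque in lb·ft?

ω = 2π × 2619/60 = 274.3 rad/s
τ = P/ω = 28000/274.3 = 102.1 N·m
In lb·ft: 102.1/1.356 = 75.3 lb·ft

75.3 lb·ft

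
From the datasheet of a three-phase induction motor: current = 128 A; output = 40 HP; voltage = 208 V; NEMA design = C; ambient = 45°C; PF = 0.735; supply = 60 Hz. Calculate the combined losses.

4.05 kW

P_in = √3·V·I·cosφ = 1.732×208×128×0.735 = 33893 W
P_out = 40×746 = 29840 W
Losses = P_in − P_out = 33893 − 29840 = 4053 W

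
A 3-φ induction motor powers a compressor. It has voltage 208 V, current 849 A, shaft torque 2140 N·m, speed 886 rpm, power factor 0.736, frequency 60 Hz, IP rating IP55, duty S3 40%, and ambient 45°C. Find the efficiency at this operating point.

ω = 2π × 886/60 = 92.78 rad/s; P_out = τω = 2140 × 92.78 = 198549 W
P_in = √3·V_L·I_L·cosφ = 1.732 × 208 × 849 × 0.736 = 225111 W
η = P_out / P_in = 198549 / 225111 = 0.882 = 88.2%

88.2 %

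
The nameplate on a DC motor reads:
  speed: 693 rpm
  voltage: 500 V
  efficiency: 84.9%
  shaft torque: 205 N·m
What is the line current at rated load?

35 A

ω = 2π×693/60 = 72.57 rad/s; P_out = τω = 205 × 72.57 = 14877 W
P_in = P_out / η = 14877 / 0.849 = 17523 W
I = P_in / V = 17523 / 500 = 35 A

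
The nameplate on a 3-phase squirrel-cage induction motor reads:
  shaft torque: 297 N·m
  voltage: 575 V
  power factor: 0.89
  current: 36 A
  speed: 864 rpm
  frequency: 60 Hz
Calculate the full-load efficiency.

ω = 2π × 864/60 = 90.48 rad/s; P_out = τω = 297 × 90.48 = 26873 W
P_in = √3·V_L·I_L·cosφ = 1.732 × 575 × 36 × 0.89 = 31909 W
η = P_out / P_in = 26873 / 31909 = 0.842 = 84.2%

84.2 %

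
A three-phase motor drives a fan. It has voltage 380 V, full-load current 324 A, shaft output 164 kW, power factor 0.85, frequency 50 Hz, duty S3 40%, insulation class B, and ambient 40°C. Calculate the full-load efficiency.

P_out = 164 kW = 164000 W
P_in = √3·V_L·I_L·cosφ = 1.732 × 380 × 324 × 0.85 = 181257 W
η = P_out / P_in = 164000 / 181257 = 0.905 = 90.5%

90.5 %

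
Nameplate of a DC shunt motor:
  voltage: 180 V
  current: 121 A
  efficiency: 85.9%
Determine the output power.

18.7 kW

P_in = V·I = 180 × 121 = 21780 W
P_out = η·P_in = 0.859 × 21780 = 18709 W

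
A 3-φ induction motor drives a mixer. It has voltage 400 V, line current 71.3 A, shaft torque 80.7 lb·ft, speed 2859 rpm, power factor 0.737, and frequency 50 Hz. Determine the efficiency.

90.0 %

τ = 80.7 lb·ft × 1.356 = 109.4 N·m
ω = 2π × 2859/60 = 299.4 rad/s; P_out = τω = 109.4 × 299.4 = 32754 W
P_in = √3·V_L·I_L·cosφ = 1.732 × 400 × 71.3 × 0.737 = 36405 W
η = P_out / P_in = 32754 / 36405 = 0.900 = 90.0%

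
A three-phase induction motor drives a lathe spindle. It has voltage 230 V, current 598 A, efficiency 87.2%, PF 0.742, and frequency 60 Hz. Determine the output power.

154 kW

P_in = √3·V·I·cosφ = 1.732 × 230 × 598 × 0.742 = 176759 W
P_out = η·P_in = 0.872 × 176759 = 154134 W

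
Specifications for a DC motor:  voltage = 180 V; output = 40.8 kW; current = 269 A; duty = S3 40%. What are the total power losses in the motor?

P_in = V·I = 180×269 = 48420 W
P_out = 40800 W
Losses = P_in − P_out = 48420 − 40800 = 7620 W

7620 W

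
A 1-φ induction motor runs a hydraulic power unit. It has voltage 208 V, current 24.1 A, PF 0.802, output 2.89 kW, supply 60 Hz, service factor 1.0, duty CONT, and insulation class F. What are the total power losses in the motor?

P_in = V·I·cosφ = 208×24.1×0.802 = 4020 W
P_out = 2890 W
Losses = P_in − P_out = 4020 − 2890 = 1130 W

1130 W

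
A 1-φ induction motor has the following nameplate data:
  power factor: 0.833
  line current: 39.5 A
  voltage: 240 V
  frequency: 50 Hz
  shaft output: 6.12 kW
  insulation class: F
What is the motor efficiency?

77.5 %

P_out = 6.12 kW = 6120 W
P_in = V·I·cosφ = 240 × 39.5 × 0.833 = 7897 W
η = P_out / P_in = 6120 / 7897 = 0.775 = 77.5%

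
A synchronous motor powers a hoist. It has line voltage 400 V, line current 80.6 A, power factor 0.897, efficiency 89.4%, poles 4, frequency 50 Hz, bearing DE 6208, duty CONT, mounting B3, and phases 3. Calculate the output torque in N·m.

P_in = √3·V·I·cosφ = 1.732 × 400 × 80.6 × 0.897 = 50088 W
P_out = η·P_in = 0.894 × 50088 = 44779 W
n = n_s = 120×50/4 = 1500 rpm (synchronous)
ω = 2π×1500/60 = 157.1 rad/s
τ = P_out/ω = 44779/157.1 = 285 N·m

285 N·m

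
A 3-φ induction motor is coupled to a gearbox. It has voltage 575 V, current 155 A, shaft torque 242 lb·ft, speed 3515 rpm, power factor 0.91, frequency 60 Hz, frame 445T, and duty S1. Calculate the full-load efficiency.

86.0 %

τ = 242 lb·ft × 1.356 = 328.2 N·m
ω = 2π × 3515/60 = 368.1 rad/s; P_out = τω = 328.2 × 368.1 = 120810 W
P_in = √3·V_L·I_L·cosφ = 1.732 × 575 × 155 × 0.91 = 140472 W
η = P_out / P_in = 120810 / 140472 = 0.860 = 86.0%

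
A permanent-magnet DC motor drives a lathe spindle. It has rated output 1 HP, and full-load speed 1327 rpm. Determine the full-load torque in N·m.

P_out = 1 × 746 = 746 W
ω = 2π × 1327/60 = 139 rad/s
τ = P_out/ω = 746/139 = 5.37 N·m

5.37 N·m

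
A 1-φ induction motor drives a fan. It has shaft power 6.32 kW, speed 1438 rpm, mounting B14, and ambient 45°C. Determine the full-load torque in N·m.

ω = 2π × 1438/60 = 150.6 rad/s
τ = P/ω = 6320/150.6 = 42 N·m

42 N·m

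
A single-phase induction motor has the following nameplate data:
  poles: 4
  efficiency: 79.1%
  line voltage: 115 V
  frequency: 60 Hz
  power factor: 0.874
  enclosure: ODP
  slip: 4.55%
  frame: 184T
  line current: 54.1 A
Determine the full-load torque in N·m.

P_in = V·I·cosφ = 115 × 54.1 × 0.874 = 5438 W
P_out = η·P_in = 0.791 × 5438 = 4301 W
n_s = 120×60/4 = 1800 rpm; n = 1800×(1−0.0455) = 1718 rpm
ω = 2π×1718/60 = 179.9 rad/s
τ = P_out/ω = 4301/179.9 = 23.9 N·m

23.9 N·m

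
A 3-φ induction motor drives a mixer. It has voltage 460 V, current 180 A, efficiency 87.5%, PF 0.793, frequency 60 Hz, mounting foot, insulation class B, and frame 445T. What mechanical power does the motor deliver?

99.5 kW

P_in = √3·V·I·cosφ = 1.732 × 460 × 180 × 0.793 = 113724 W
P_out = η·P_in = 0.875 × 113724 = 99509 W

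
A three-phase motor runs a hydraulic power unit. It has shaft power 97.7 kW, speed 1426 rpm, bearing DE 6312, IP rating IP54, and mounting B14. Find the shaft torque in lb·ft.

ω = 2π × 1426/60 = 149.3 rad/s
τ = P/ω = 97700/149.3 = 654.4 N·m
In lb·ft: 654.4/1.356 = 483 lb·ft

483 lb·ft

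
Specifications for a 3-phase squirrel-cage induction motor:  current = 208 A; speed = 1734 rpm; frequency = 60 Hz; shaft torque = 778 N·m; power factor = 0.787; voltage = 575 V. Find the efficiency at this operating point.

ω = 2π × 1734/60 = 181.6 rad/s; P_out = τω = 778 × 181.6 = 141285 W
P_in = √3·V_L·I_L·cosφ = 1.732 × 575 × 208 × 0.787 = 163025 W
η = P_out / P_in = 141285 / 163025 = 0.867 = 86.7%

86.7 %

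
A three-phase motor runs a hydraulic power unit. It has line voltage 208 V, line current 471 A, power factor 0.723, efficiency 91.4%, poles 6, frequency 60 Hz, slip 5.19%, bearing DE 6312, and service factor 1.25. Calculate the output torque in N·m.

941 N·m

P_in = √3·V·I·cosφ = 1.732 × 208 × 471 × 0.723 = 122679 W
P_out = η·P_in = 0.914 × 122679 = 112129 W
n_s = 120×60/6 = 1200 rpm; n = 1200×(1−0.0519) = 1138 rpm
ω = 2π×1138/60 = 119.2 rad/s
τ = P_out/ω = 112129/119.2 = 941 N·m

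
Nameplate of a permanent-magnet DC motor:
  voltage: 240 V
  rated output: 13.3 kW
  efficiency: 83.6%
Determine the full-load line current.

P_out = 13.3 kW = 13300 W
P_in = P_out / η = 13300 / 0.836 = 15909 W
I = P_in / V = 15909 / 240 = 66.3 A

66.3 A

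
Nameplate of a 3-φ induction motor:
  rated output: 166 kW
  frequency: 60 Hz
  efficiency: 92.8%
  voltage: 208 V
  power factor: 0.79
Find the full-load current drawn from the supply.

P_out = 166 kW = 166000 W
P_in = P_out / η = 166000 / 0.928 = 178879 W
I_L = P_in / (√3·V_L·cosφ) = 178879 / (1.732 × 208 × 0.79) = 629 A

629 A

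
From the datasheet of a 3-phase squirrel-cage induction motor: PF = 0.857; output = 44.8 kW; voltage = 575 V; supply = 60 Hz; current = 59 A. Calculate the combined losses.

5560 W

P_in = √3·V·I·cosφ = 1.732×575×59×0.857 = 50356 W
P_out = 44800 W
Losses = P_in − P_out = 50356 − 44800 = 5556 W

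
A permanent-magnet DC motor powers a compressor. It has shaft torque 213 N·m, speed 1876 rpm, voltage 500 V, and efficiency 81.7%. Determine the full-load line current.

ω = 2π×1876/60 = 196.5 rad/s; P_out = τω = 213 × 196.5 = 41855 W
P_in = P_out / η = 41855 / 0.817 = 51230 W
I = P_in / V = 51230 / 500 = 102 A

102 A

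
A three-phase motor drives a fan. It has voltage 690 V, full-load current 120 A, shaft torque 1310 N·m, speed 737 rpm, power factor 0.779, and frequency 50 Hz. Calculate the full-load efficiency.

ω = 2π × 737/60 = 77.18 rad/s; P_out = τω = 1310 × 77.18 = 101106 W
P_in = √3·V_L·I_L·cosφ = 1.732 × 690 × 120 × 0.779 = 111716 W
η = P_out / P_in = 101106 / 111716 = 0.905 = 90.5%

90.5 %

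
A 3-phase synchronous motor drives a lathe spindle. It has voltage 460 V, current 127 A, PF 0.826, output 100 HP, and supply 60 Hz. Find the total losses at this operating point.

8.98 kW

P_in = √3·V·I·cosφ = 1.732×460×127×0.826 = 83578 W
P_out = 100×746 = 74600 W
Losses = P_in − P_out = 83578 − 74600 = 8978 W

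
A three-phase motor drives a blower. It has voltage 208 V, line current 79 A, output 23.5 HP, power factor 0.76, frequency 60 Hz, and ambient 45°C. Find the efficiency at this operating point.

P_out = 23.5 × 746 = 17531 W
P_in = √3·V_L·I_L·cosφ = 1.732 × 208 × 79 × 0.76 = 21630 W
η = P_out / P_in = 17531 / 21630 = 0.810 = 81.0%

81.0 %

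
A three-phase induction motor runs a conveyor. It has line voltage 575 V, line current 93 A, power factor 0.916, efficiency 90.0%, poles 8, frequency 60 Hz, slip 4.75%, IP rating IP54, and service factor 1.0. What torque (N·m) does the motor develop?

P_in = √3·V·I·cosφ = 1.732 × 575 × 93 × 0.916 = 84839 W
P_out = η·P_in = 0.9 × 84839 = 76355 W
n_s = 120×60/8 = 900 rpm; n = 900×(1−0.0475) = 857 rpm
ω = 2π×857/60 = 89.74 rad/s
τ = P_out/ω = 76355/89.74 = 851 N·m

851 N·m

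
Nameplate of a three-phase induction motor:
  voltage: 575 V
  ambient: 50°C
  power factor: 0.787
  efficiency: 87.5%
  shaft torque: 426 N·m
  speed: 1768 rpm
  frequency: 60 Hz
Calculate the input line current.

115 A

ω = 2π×1768/60 = 185.1 rad/s; P_out = τω = 426 × 185.1 = 78853 W
P_in = P_out / η = 78853 / 0.875 = 90118 W
I_L = P_in / (√3·V_L·cosφ) = 90118 / (1.732 × 575 × 0.787) = 115 A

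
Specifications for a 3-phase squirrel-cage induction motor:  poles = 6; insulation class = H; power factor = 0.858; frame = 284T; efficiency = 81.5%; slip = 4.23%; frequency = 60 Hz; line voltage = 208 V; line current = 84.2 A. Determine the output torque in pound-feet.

P_in = √3·V·I·cosφ = 1.732 × 208 × 84.2 × 0.858 = 26026 W
P_out = η·P_in = 0.815 × 26026 = 21211 W
n_s = 120×60/6 = 1200 rpm; n = 1200×(1−0.0423) = 1149 rpm
ω = 2π×1149/60 = 120.3 rad/s
τ = P_out/ω = 21211/120.3 = 176.3 N·m
In lb·ft: 176.3/1.356 = 130 lb·ft

130 lb·ft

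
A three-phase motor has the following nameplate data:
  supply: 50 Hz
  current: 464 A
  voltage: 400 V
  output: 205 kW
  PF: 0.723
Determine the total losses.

27400 W

P_in = √3·V·I·cosφ = 1.732×400×464×0.723 = 232415 W
P_out = 205000 W
Losses = P_in − P_out = 232415 − 205000 = 27415 W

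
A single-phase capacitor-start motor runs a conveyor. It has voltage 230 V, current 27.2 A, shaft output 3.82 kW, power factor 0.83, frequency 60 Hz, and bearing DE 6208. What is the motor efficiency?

73.6 %

P_out = 3.82 kW = 3820 W
P_in = V·I·cosφ = 230 × 27.2 × 0.83 = 5192 W
η = P_out / P_in = 3820 / 5192 = 0.736 = 73.6%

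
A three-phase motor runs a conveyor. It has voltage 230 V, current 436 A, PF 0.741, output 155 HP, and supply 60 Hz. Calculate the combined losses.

13.1 kW

P_in = √3·V·I·cosφ = 1.732×230×436×0.741 = 128701 W
P_out = 155×746 = 115630 W
Losses = P_in − P_out = 128701 − 115630 = 13071 W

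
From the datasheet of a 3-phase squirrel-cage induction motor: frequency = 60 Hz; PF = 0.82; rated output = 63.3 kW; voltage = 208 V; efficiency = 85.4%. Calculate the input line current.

P_out = 63.3 kW = 63300 W
P_in = P_out / η = 63300 / 0.854 = 74122 W
I_L = P_in / (√3·V_L·cosφ) = 74122 / (1.732 × 208 × 0.82) = 251 A

251 A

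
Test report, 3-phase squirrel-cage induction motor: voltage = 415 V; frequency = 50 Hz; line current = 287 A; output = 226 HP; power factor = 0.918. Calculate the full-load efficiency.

89.0 %

P_out = 226 × 746 = 168596 W
P_in = √3·V_L·I_L·cosφ = 1.732 × 415 × 287 × 0.918 = 189374 W
η = P_out / P_in = 168596 / 189374 = 0.890 = 89.0%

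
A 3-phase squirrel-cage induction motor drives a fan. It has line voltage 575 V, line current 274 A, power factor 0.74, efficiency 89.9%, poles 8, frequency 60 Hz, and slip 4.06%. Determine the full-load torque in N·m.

2010 N·m

P_in = √3·V·I·cosφ = 1.732 × 575 × 274 × 0.74 = 201929 W
P_out = η·P_in = 0.899 × 201929 = 181534 W
n_s = 120×60/8 = 900 rpm; n = 900×(1−0.0406) = 863 rpm
ω = 2π×863/60 = 90.37 rad/s
τ = P_out/ω = 181534/90.37 = 2010 N·m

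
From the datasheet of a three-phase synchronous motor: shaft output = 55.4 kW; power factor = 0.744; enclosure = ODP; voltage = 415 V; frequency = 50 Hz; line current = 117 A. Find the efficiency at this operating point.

88.5 %

P_out = 55.4 kW = 55400 W
P_in = √3·V_L·I_L·cosφ = 1.732 × 415 × 117 × 0.744 = 62568 W
η = P_out / P_in = 55400 / 62568 = 0.885 = 88.5%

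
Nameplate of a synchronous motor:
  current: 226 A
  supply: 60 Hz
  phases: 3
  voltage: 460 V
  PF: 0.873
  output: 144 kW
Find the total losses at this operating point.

P_in = √3·V·I·cosφ = 1.732×460×226×0.873 = 157191 W
P_out = 144000 W
Losses = P_in − P_out = 157191 − 144000 = 13191 W

13.2 kW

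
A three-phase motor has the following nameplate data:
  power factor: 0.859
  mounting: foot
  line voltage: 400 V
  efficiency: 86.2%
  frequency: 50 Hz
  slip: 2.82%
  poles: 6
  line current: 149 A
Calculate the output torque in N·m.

P_in = √3·V·I·cosφ = 1.732 × 400 × 149 × 0.859 = 88672 W
P_out = η·P_in = 0.862 × 88672 = 76435 W
n_s = 120×50/6 = 1000 rpm; n = 1000×(1−0.0282) = 972 rpm
ω = 2π×972/60 = 101.8 rad/s
τ = P_out/ω = 76435/101.8 = 751 N·m

751 N·m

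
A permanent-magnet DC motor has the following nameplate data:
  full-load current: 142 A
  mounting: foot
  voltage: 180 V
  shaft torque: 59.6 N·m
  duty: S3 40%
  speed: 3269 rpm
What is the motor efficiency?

ω = 2π × 3269/60 = 342.3 rad/s; P_out = τω = 59.6 × 342.3 = 20401 W
P_in = V·I = 180 × 142 = 25560 W
η = P_out / P_in = 20401 / 25560 = 0.798 = 79.8%

79.8 %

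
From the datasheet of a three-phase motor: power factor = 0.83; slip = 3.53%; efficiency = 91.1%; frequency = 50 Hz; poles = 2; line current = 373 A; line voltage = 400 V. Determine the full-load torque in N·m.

P_in = √3·V·I·cosφ = 1.732 × 400 × 373 × 0.83 = 214484 W
P_out = η·P_in = 0.911 × 214484 = 195395 W
n_s = 120×50/2 = 3000 rpm; n = 3000×(1−0.0353) = 2894 rpm
ω = 2π×2894/60 = 303.1 rad/s
τ = P_out/ω = 195395/303.1 = 645 N·m

645 N·m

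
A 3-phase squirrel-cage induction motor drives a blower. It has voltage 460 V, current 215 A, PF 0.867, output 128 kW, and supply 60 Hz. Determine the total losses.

P_in = √3·V·I·cosφ = 1.732×460×215×0.867 = 148513 W
P_out = 128000 W
Losses = P_in − P_out = 148513 − 128000 = 20513 W

20.5 kW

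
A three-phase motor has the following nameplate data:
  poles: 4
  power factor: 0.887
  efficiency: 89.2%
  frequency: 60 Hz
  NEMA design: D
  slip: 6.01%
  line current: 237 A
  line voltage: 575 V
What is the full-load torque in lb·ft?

P_in = √3·V·I·cosφ = 1.732 × 575 × 237 × 0.887 = 209357 W
P_out = η·P_in = 0.892 × 209357 = 186746 W
n_s = 120×60/4 = 1800 rpm; n = 1800×(1−0.0601) = 1692 rpm
ω = 2π×1692/60 = 177.2 rad/s
τ = P_out/ω = 186746/177.2 = 1054 N·m
In lb·ft: 1054/1.356 = 777 lb·ft

777 lb·ft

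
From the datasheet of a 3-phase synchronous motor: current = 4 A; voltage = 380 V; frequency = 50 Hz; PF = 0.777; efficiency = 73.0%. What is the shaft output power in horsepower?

2 HP

P_in = √3·V·I·cosφ = 1.732 × 380 × 4 × 0.777 = 2046 W
P_out = η·P_in = 0.73 × 2046 = 1494 W
= 1494/746 = 2 HP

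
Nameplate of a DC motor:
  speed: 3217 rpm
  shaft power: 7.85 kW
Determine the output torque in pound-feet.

17.2 lb·ft

ω = 2π × 3217/60 = 336.9 rad/s
τ = P/ω = 7850/336.9 = 23.3 N·m
In lb·ft: 23.3/1.356 = 17.2 lb·ft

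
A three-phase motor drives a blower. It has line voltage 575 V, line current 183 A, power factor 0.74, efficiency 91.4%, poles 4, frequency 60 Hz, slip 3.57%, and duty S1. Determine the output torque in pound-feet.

500 lb·ft

P_in = √3·V·I·cosφ = 1.732 × 575 × 183 × 0.74 = 134865 W
P_out = η·P_in = 0.914 × 134865 = 123267 W
n_s = 120×60/4 = 1800 rpm; n = 1800×(1−0.0357) = 1736 rpm
ω = 2π×1736/60 = 181.8 rad/s
τ = P_out/ω = 123267/181.8 = 678 N·m
In lb·ft: 678/1.356 = 500 lb·ft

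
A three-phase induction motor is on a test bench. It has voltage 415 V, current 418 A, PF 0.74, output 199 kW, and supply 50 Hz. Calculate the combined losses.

23300 W

P_in = √3·V·I·cosφ = 1.732×415×418×0.74 = 222333 W
P_out = 199000 W
Losses = P_in − P_out = 222333 − 199000 = 23333 W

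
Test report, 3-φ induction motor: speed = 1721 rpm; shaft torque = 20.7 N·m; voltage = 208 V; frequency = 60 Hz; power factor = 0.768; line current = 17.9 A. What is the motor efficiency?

ω = 2π × 1721/60 = 180.2 rad/s; P_out = τω = 20.7 × 180.2 = 3730 W
P_in = √3·V_L·I_L·cosφ = 1.732 × 208 × 17.9 × 0.768 = 4953 W
η = P_out / P_in = 3730 / 4953 = 0.753 = 75.3%

75.3 %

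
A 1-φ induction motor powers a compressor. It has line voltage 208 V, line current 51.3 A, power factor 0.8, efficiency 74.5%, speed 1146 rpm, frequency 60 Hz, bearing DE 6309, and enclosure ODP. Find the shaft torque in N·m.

53 N·m

P_in = V·I·cosφ = 208 × 51.3 × 0.8 = 8536 W
P_out = η·P_in = 0.745 × 8536 = 6359 W
n = 1146 rpm
ω = 2π×1146/60 = 120 rad/s
τ = P_out/ω = 6359/120 = 53 N·m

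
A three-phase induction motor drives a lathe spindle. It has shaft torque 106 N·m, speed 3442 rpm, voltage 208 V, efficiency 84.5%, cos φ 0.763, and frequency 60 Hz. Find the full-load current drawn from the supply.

ω = 2π×3442/60 = 360.4 rad/s; P_out = τω = 106 × 360.4 = 38202 W
P_in = P_out / η = 38202 / 0.845 = 45209 W
I_L = P_in / (√3·V_L·cosφ) = 45209 / (1.732 × 208 × 0.763) = 164 A

164 A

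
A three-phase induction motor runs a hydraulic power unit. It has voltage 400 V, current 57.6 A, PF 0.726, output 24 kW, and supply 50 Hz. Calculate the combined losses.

4970 W

P_in = √3·V·I·cosφ = 1.732×400×57.6×0.726 = 28971 W
P_out = 24000 W
Losses = P_in − P_out = 28971 − 24000 = 4971 W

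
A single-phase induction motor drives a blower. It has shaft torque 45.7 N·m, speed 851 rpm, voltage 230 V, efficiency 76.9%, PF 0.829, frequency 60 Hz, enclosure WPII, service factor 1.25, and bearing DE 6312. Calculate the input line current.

27.8 A

ω = 2π×851/60 = 89.12 rad/s; P_out = τω = 45.7 × 89.12 = 4073 W
P_in = P_out / η = 4073 / 0.769 = 5296 W
I = P_in / (V·cosφ) = 5296 / (230 × 0.829) = 27.8 A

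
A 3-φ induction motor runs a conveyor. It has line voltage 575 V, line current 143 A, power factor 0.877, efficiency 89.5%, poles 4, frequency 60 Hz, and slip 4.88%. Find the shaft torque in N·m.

623 N·m

P_in = √3·V·I·cosφ = 1.732 × 575 × 143 × 0.877 = 124897 W
P_out = η·P_in = 0.895 × 124897 = 111783 W
n_s = 120×60/4 = 1800 rpm; n = 1800×(1−0.0488) = 1712 rpm
ω = 2π×1712/60 = 179.3 rad/s
τ = P_out/ω = 111783/179.3 = 623 N·m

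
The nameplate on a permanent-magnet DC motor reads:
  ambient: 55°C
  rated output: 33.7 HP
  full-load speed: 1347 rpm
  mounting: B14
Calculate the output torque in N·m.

P_out = 33.7 × 746 = 25140 W
ω = 2π × 1347/60 = 141.1 rad/s
τ = P_out/ω = 25140/141.1 = 178 N·m

178 N·m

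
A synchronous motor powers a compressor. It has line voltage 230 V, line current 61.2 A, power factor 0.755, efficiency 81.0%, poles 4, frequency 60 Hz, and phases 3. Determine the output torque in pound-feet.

P_in = √3·V·I·cosφ = 1.732 × 230 × 61.2 × 0.755 = 18407 W
P_out = η·P_in = 0.81 × 18407 = 14910 W
n = n_s = 120×60/4 = 1800 rpm (synchronous)
ω = 2π×1800/60 = 188.5 rad/s
τ = P_out/ω = 14910/188.5 = 79.1 N·m
In lb·ft: 79.1/1.356 = 58.3 lb·ft

58.3 lb·ft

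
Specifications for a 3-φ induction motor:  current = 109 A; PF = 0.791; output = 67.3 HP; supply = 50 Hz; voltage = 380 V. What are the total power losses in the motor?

P_in = √3·V·I·cosφ = 1.732×380×109×0.791 = 56746 W
P_out = 67.3×746 = 50206 W
Losses = P_in − P_out = 56746 − 50206 = 6540 W

6.54 kW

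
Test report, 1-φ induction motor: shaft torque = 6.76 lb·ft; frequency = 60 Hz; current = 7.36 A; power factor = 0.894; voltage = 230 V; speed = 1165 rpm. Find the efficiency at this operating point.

τ = 6.76 lb·ft × 1.356 = 9.167 N·m
ω = 2π × 1165/60 = 122 rad/s; P_out = τω = 9.167 × 122 = 1118 W
P_in = V·I·cosφ = 230 × 7.36 × 0.894 = 1513 W
η = P_out / P_in = 1118 / 1513 = 0.739 = 73.9%

73.9 %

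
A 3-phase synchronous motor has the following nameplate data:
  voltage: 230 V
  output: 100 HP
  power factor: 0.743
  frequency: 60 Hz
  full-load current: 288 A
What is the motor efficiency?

P_out = 100 × 746 = 74600 W
P_in = √3·V_L·I_L·cosφ = 1.732 × 230 × 288 × 0.743 = 85243 W
η = P_out / P_in = 74600 / 85243 = 0.875 = 87.5%

87.5 %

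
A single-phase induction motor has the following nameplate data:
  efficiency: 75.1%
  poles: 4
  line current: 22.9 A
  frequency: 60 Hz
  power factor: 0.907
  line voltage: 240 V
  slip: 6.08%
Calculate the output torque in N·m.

P_in = V·I·cosφ = 240 × 22.9 × 0.907 = 4985 W
P_out = η·P_in = 0.751 × 4985 = 3744 W
n_s = 120×60/4 = 1800 rpm; n = 1800×(1−0.0608) = 1691 rpm
ω = 2π×1691/60 = 177.1 rad/s
τ = P_out/ω = 3744/177.1 = 21.1 N·m

21.1 N·m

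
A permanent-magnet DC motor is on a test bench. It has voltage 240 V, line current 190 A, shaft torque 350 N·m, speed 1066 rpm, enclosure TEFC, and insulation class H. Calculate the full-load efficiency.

ω = 2π × 1066/60 = 111.6 rad/s; P_out = τω = 350 × 111.6 = 39060 W
P_in = V·I = 240 × 190 = 45600 W
η = P_out / P_in = 39060 / 45600 = 0.857 = 85.7%

85.7 %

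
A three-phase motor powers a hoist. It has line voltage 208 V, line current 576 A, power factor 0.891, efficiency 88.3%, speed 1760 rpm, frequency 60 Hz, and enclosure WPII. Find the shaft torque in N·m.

P_in = √3·V·I·cosφ = 1.732 × 208 × 576 × 0.891 = 184889 W
P_out = η·P_in = 0.883 × 184889 = 163257 W
n = 1760 rpm
ω = 2π×1760/60 = 184.3 rad/s
τ = P_out/ω = 163257/184.3 = 886 N·m

886 N·m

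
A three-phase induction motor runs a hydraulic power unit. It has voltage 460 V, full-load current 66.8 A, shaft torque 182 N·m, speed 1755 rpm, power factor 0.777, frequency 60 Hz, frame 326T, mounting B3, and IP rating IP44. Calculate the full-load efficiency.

80.9 %

ω = 2π × 1755/60 = 183.8 rad/s; P_out = τω = 182 × 183.8 = 33452 W
P_in = √3·V_L·I_L·cosφ = 1.732 × 460 × 66.8 × 0.777 = 41353 W
η = P_out / P_in = 33452 / 41353 = 0.809 = 80.9%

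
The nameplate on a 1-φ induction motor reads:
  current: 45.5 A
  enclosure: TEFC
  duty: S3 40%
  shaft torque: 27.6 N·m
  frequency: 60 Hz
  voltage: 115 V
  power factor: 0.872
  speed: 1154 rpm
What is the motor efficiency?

73.1 %

ω = 2π × 1154/60 = 120.8 rad/s; P_out = τω = 27.6 × 120.8 = 3334 W
P_in = V·I·cosφ = 115 × 45.5 × 0.872 = 4563 W
η = P_out / P_in = 3334 / 4563 = 0.731 = 73.1%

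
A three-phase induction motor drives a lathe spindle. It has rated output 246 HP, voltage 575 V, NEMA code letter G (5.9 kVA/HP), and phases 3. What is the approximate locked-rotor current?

1460 A

S_LR = 5.9 × 246 = 1451.4 kVA
I_LR = S_LR/(√3·V_L) = 1451400/(1.732×575) = 1460 A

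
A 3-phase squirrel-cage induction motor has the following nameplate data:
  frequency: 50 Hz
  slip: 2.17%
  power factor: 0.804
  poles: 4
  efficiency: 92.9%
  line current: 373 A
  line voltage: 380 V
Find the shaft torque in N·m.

P_in = √3·V·I·cosφ = 1.732 × 380 × 373 × 0.804 = 197377 W
P_out = η·P_in = 0.929 × 197377 = 183363 W
n_s = 120×50/4 = 1500 rpm; n = 1500×(1−0.0217) = 1467 rpm
ω = 2π×1467/60 = 153.6 rad/s
τ = P_out/ω = 183363/153.6 = 1190 N·m

1190 N·m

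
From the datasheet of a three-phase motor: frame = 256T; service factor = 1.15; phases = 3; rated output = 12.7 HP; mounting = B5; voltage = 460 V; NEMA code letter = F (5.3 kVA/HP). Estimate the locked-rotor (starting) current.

S_LR = 5.3 × 12.7 = 67.31 kVA
I_LR = S_LR/(√3·V_L) = 67310/(1.732×460) = 84.5 A

84.5 A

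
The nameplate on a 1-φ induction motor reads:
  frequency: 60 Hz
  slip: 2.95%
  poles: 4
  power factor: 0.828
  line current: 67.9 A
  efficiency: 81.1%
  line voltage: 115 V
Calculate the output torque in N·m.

28.7 N·m

P_in = V·I·cosφ = 115 × 67.9 × 0.828 = 6465 W
P_out = η·P_in = 0.811 × 6465 = 5243 W
n_s = 120×60/4 = 1800 rpm; n = 1800×(1−0.0295) = 1747 rpm
ω = 2π×1747/60 = 182.9 rad/s
τ = P_out/ω = 5243/182.9 = 28.7 N·m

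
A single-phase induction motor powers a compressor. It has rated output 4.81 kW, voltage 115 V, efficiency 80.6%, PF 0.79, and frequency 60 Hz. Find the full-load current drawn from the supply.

P_out = 4.81 kW = 4810 W
P_in = P_out / η = 4810 / 0.806 = 5968 W
I = P_in / (V·cosφ) = 5968 / (115 × 0.79) = 65.7 A

65.7 A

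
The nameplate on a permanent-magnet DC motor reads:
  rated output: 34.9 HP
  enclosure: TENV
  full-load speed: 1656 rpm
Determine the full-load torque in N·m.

P_out = 34.9 × 746 = 26035 W
ω = 2π × 1656/60 = 173.4 rad/s
τ = P_out/ω = 26035/173.4 = 150 N·m

150 N·m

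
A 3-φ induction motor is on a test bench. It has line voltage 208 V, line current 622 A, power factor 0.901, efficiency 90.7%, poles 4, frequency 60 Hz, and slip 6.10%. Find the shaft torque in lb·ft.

P_in = √3·V·I·cosφ = 1.732 × 208 × 622 × 0.901 = 201895 W
P_out = η·P_in = 0.907 × 201895 = 183119 W
n_s = 120×60/4 = 1800 rpm; n = 1800×(1−0.061) = 1690 rpm
ω = 2π×1690/60 = 177 rad/s
τ = P_out/ω = 183119/177 = 1035 N·m
In lb·ft: 1035/1.356 = 763 lb·ft

763 lb·ft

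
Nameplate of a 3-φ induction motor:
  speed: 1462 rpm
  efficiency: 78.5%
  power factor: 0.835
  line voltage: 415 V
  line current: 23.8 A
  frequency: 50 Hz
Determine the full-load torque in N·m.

73.2 N·m

P_in = √3·V·I·cosφ = 1.732 × 415 × 23.8 × 0.835 = 14284 W
P_out = η·P_in = 0.785 × 14284 = 11213 W
n = 1462 rpm
ω = 2π×1462/60 = 153.1 rad/s
τ = P_out/ω = 11213/153.1 = 73.2 N·m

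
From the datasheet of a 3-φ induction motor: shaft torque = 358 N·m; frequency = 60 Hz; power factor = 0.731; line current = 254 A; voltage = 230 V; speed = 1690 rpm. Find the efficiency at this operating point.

ω = 2π × 1690/60 = 177 rad/s; P_out = τω = 358 × 177 = 63366 W
P_in = √3·V_L·I_L·cosφ = 1.732 × 230 × 254 × 0.731 = 73965 W
η = P_out / P_in = 63366 / 73965 = 0.857 = 85.7%

85.7 %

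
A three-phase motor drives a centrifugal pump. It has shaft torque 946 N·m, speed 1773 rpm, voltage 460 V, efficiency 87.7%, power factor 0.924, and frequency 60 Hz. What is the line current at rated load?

272 A

ω = 2π×1773/60 = 185.7 rad/s; P_out = τω = 946 × 185.7 = 175672 W
P_in = P_out / η = 175672 / 0.877 = 200310 W
I_L = P_in / (√3·V_L·cosφ) = 200310 / (1.732 × 460 × 0.924) = 272 A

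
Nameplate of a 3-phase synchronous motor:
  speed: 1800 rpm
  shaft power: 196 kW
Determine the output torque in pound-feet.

767 lb·ft

ω = 2π × 1800/60 = 188.5 rad/s
τ = P/ω = 196000/188.5 = 1040 N·m
In lb·ft: 1040/1.356 = 767 lb·ft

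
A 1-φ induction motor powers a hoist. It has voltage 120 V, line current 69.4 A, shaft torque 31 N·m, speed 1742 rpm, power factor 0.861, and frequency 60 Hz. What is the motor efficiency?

78.9 %

ω = 2π × 1742/60 = 182.4 rad/s; P_out = τω = 31 × 182.4 = 5654 W
P_in = V·I·cosφ = 120 × 69.4 × 0.861 = 7170 W
η = P_out / P_in = 5654 / 7170 = 0.789 = 78.9%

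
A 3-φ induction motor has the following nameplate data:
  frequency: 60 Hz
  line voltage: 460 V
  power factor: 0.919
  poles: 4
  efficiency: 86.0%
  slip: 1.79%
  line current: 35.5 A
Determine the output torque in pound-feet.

89.1 lb·ft

P_in = √3·V·I·cosφ = 1.732 × 460 × 35.5 × 0.919 = 25993 W
P_out = η·P_in = 0.86 × 25993 = 22354 W
n_s = 120×60/4 = 1800 rpm; n = 1800×(1−0.0179) = 1768 rpm
ω = 2π×1768/60 = 185.1 rad/s
τ = P_out/ω = 22354/185.1 = 120.8 N·m
In lb·ft: 120.8/1.356 = 89.1 lb·ft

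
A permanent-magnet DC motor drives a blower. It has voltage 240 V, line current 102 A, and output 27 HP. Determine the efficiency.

82.3 %

P_out = 27 × 746 = 20142 W
P_in = V·I = 240 × 102 = 24480 W
η = P_out / P_in = 20142 / 24480 = 0.823 = 82.3%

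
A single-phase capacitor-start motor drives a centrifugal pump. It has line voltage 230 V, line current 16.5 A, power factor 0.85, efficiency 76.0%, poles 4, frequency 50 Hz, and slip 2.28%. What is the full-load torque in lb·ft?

11.8 lb·ft

P_in = V·I·cosφ = 230 × 16.5 × 0.85 = 3226 W
P_out = η·P_in = 0.76 × 3226 = 2452 W
n_s = 120×50/4 = 1500 rpm; n = 1500×(1−0.0228) = 1466 rpm
ω = 2π×1466/60 = 153.5 rad/s
τ = P_out/ω = 2452/153.5 = 15.97 N·m
In lb·ft: 15.97/1.356 = 11.8 lb·ft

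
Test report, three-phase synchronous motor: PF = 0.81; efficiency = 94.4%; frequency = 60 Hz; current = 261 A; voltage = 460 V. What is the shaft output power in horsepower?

P_in = √3·V·I·cosφ = 1.732 × 460 × 261 × 0.81 = 168435 W
P_out = η·P_in = 0.944 × 168435 = 159003 W
= 159003/746 = 213 HP

213 HP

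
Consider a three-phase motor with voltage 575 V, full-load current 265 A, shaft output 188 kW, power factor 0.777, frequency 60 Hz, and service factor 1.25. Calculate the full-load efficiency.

91.7 %

P_out = 188 kW = 188000 W
P_in = √3·V_L·I_L·cosφ = 1.732 × 575 × 265 × 0.777 = 205061 W
η = P_out / P_in = 188000 / 205061 = 0.917 = 91.7%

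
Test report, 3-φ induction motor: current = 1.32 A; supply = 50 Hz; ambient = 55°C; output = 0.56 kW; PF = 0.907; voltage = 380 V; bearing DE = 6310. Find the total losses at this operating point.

P_in = √3·V·I·cosφ = 1.732×380×1.32×0.907 = 788 W
P_out = 560 W
Losses = P_in − P_out = 788 − 560 = 228 W

228 W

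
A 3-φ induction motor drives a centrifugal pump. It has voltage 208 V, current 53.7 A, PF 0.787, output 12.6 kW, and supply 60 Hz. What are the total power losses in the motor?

2630 W

P_in = √3·V·I·cosφ = 1.732×208×53.7×0.787 = 15225 W
P_out = 12600 W
Losses = P_in − P_out = 15225 − 12600 = 2625 W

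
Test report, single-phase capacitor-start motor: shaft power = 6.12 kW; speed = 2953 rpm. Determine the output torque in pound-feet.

14.6 lb·ft

ω = 2π × 2953/60 = 309.2 rad/s
τ = P/ω = 6120/309.2 = 19.79 N·m
In lb·ft: 19.79/1.356 = 14.6 lb·ft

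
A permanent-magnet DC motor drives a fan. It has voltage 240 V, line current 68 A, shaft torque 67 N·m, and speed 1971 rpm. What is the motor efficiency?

84.7 %

ω = 2π × 1971/60 = 206.4 rad/s; P_out = τω = 67 × 206.4 = 13829 W
P_in = V·I = 240 × 68 = 16320 W
η = P_out / P_in = 13829 / 16320 = 0.847 = 84.7%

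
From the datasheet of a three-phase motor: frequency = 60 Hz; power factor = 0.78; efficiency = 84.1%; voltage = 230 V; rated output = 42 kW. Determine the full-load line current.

161 A

P_out = 42 kW = 42000 W
P_in = P_out / η = 42000 / 0.841 = 49941 W
I_L = P_in / (√3·V_L·cosφ) = 49941 / (1.732 × 230 × 0.78) = 161 A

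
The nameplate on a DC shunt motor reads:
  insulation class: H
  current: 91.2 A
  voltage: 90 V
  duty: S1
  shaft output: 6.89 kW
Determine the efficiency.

83.9 %

P_out = 6.89 kW = 6890 W
P_in = V·I = 90 × 91.2 = 8208 W
η = P_out / P_in = 6890 / 8208 = 0.839 = 83.9%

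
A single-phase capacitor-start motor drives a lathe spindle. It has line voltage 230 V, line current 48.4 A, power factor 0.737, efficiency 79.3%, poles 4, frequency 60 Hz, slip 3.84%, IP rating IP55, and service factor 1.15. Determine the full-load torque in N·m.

P_in = V·I·cosφ = 230 × 48.4 × 0.737 = 8204 W
P_out = η·P_in = 0.793 × 8204 = 6506 W
n_s = 120×60/4 = 1800 rpm; n = 1800×(1−0.0384) = 1731 rpm
ω = 2π×1731/60 = 181.3 rad/s
τ = P_out/ω = 6506/181.3 = 35.9 N·m

35.9 N·m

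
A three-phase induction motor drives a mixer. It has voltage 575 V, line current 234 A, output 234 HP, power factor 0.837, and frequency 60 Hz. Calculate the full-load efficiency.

P_out = 234 × 746 = 174564 W
P_in = √3·V_L·I_L·cosφ = 1.732 × 575 × 234 × 0.837 = 195055 W
η = P_out / P_in = 174564 / 195055 = 0.895 = 89.5%

89.5 %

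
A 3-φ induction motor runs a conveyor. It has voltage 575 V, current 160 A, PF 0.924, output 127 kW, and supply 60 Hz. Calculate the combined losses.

P_in = √3·V·I·cosφ = 1.732×575×160×0.924 = 147234 W
P_out = 127000 W
Losses = P_in − P_out = 147234 − 127000 = 20234 W

20200 W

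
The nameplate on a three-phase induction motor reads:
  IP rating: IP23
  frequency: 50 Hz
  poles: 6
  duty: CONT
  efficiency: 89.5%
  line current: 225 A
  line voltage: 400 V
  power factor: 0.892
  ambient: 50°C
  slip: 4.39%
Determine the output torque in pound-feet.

P_in = √3·V·I·cosφ = 1.732 × 400 × 225 × 0.892 = 139045 W
P_out = η·P_in = 0.895 × 139045 = 124445 W
n_s = 120×50/6 = 1000 rpm; n = 1000×(1−0.0439) = 956 rpm
ω = 2π×956/60 = 100.1 rad/s
τ = P_out/ω = 124445/100.1 = 1243 N·m
In lb·ft: 1243/1.356 = 917 lb·ft

917 lb·ft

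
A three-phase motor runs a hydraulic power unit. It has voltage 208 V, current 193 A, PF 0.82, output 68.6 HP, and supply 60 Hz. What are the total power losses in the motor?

P_in = √3·V·I·cosφ = 1.732×208×193×0.82 = 57014 W
P_out = 68.6×746 = 51176 W
Losses = P_in − P_out = 57014 − 51176 = 5838 W

5840 W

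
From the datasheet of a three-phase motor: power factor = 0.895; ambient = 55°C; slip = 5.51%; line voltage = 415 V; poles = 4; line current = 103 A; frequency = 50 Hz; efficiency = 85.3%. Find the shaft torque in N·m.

P_in = √3·V·I·cosφ = 1.732 × 415 × 103 × 0.895 = 66261 W
P_out = η·P_in = 0.853 × 66261 = 56521 W
n_s = 120×50/4 = 1500 rpm; n = 1500×(1−0.0551) = 1417 rpm
ω = 2π×1417/60 = 148.4 rad/s
τ = P_out/ω = 56521/148.4 = 381 N·m

381 N·m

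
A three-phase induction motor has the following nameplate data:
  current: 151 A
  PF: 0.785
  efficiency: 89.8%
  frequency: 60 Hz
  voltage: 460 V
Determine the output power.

P_in = √3·V·I·cosφ = 1.732 × 460 × 151 × 0.785 = 94439 W
P_out = η·P_in = 0.898 × 94439 = 84806 W

84.8 kW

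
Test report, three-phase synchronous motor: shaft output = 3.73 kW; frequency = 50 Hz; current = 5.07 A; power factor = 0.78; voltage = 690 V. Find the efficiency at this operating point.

P_out = 3.73 kW = 3730 W
P_in = √3·V_L·I_L·cosφ = 1.732 × 690 × 5.07 × 0.78 = 4726 W
η = P_out / P_in = 3730 / 4726 = 0.789 = 78.9%

78.9 %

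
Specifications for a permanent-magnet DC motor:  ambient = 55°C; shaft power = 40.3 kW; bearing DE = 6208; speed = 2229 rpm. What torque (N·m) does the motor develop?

ω = 2π × 2229/60 = 233.4 rad/s
τ = P/ω = 40300/233.4 = 173 N·m

173 N·m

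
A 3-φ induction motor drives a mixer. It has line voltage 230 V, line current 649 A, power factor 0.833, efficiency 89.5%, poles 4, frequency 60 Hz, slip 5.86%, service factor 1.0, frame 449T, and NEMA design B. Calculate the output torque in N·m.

1090 N·m

P_in = √3·V·I·cosφ = 1.732 × 230 × 649 × 0.833 = 215360 W
P_out = η·P_in = 0.895 × 215360 = 192747 W
n_s = 120×60/4 = 1800 rpm; n = 1800×(1−0.0586) = 1695 rpm
ω = 2π×1695/60 = 177.5 rad/s
τ = P_out/ω = 192747/177.5 = 1090 N·m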